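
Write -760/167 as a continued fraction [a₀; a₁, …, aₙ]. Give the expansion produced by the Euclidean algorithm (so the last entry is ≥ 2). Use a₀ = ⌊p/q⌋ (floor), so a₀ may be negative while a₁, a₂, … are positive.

-760 = -5·167 + 75
167 = 2·75 + 17
75 = 4·17 + 7
17 = 2·7 + 3
7 = 2·3 + 1
3 = 3·1 + 0  (stop)
So -760/167 = [-5; 2, 4, 2, 2, 3].

[-5; 2, 4, 2, 2, 3]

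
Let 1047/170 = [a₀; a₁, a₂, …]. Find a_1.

1047 = 6·170 + 27   →  a_0 = 6
170 = 6·27 + 8   →  a_1 = 6

6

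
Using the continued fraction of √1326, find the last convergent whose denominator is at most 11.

182/5

√1326 = [36; 2, 2, 2, 2, 2, 72, …] (period length 6).
Convergents:
  p_0/q_0 = 36/1
  p_1/q_1 = 73/2
  p_2/q_2 = 182/5
  p_3/q_3 = 437/12
q_2 = 5 ≤ 11 < 12 = q_3, so the answer is 182/5.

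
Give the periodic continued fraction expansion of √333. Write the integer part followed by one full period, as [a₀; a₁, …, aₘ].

a₀ = ⌊√333⌋ = 18.
With m₀=0, d₀=1 and mₖ₊₁ = dₖaₖ − mₖ, dₖ₊₁ = (n − mₖ₊₁²)/dₖ, aₖ₊₁ = ⌊(a₀+mₖ₊₁)/dₖ₊₁⌋:
  k=1: m=18, d=9, a=4
  k=2: m=18, d=1, a=36
d=1 and a=2a₀=36 at k=2, so the next step gives (m, d) = (18, 9) again — its k=1 value — and the period has length 2.

[18; 4, 36]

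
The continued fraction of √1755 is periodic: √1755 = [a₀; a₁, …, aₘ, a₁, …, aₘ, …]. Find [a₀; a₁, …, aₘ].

[41; 1, 8, 3, 8, 1, 82]

a₀ = ⌊√1755⌋ = 41.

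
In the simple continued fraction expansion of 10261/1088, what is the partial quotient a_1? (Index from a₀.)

10261 = 9·1088 + 469   →  a_0 = 9
1088 = 2·469 + 150   →  a_1 = 2

2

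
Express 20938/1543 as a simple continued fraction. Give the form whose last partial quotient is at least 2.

20938 = 13×1543 + 879
1543 = 1×879 + 664
879 = 1×664 + 215
664 = 3×215 + 19
215 = 11×19 + 6
19 = 3×6 + 1
6 = 6×1 + 0  (stop)
So 20938/1543 = [13; 1, 1, 3, 11, 3, 6].

[13; 1, 1, 3, 11, 3, 6]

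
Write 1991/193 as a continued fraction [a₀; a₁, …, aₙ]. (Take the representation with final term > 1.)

[10; 3, 6, 10]

1991 = 10·193 + 61
193 = 3·61 + 10
61 = 6·10 + 1
10 = 10·1 + 0  (stop)
So 1991/193 = [10; 3, 6, 10].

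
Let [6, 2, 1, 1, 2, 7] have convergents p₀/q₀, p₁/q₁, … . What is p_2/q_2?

19/3

Using pₖ = aₖpₖ₋₁ + pₖ₋₂, qₖ = aₖqₖ₋₁ + qₖ₋₂ (with p₋₁=1, p₋₂=0, q₋₁=0, q₋₂=1):
  k=0: a=6, p=6, q=1
  k=1: a=2, p=13, q=2
  k=2: a=1, p=19, q=3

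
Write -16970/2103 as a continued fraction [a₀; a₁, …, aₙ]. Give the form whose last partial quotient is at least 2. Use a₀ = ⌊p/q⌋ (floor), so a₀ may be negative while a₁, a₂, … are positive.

[-9; 1, 13, 2, 2, 9, 3]

-16970 = -9·2103 + 1957
2103 = 1·1957 + 146
1957 = 13·146 + 59
146 = 2·59 + 28
59 = 2·28 + 3
28 = 9·3 + 1
3 = 3·1 + 0  (stop)
So -16970/2103 = [-9; 1, 13, 2, 2, 9, 3].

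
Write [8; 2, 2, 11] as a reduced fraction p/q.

Using pₖ = aₖpₖ₋₁ + pₖ₋₂ and qₖ = aₖqₖ₋₁ + qₖ₋₂:
  k=0: a=8, p=8, q=1
  k=1: a=2, p=17, q=2
  k=2: a=2, p=42, q=5
  k=3: a=11, p=479, q=57

479/57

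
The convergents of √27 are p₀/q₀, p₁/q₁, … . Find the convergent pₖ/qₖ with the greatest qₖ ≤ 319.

√27 = [5; 5, 10, …] (period length 2).
Convergents:
  p_0/q_0 = 5/1
  p_1/q_1 = 26/5
  p_2/q_2 = 265/51
  p_3/q_3 = 1351/260
  p_4/q_4 = 13775/2651
q_3 = 260 ≤ 319 < 2651 = q_4, so the answer is 1351/260.

1351/260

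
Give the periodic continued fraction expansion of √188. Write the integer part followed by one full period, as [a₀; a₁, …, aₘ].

a₀ = ⌊√188⌋ = 13.
With m₀=0, d₀=1 and mₖ₊₁ = dₖaₖ − mₖ, dₖ₊₁ = (n − mₖ₊₁²)/dₖ, aₖ₊₁ = ⌊(a₀+mₖ₊₁)/dₖ₊₁⌋:
  k=1: m=13, d=19, a=1
  k=2: m=6, d=8, a=2
  k=3: m=10, d=11, a=2
  k=4: m=12, d=4, a=6
  k=5: m=12, d=11, a=2
  k=6: m=10, d=8, a=2
  k=7: m=6, d=19, a=1
  k=8: m=13, d=1, a=26
d=1 and a=2a₀=26 at k=8, so the next step gives (m, d) = (13, 19) again — its k=1 value — and the period has length 8.

[13; 1, 2, 2, 6, 2, 2, 1, 26]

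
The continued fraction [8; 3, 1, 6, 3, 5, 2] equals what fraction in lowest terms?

Using pₖ = aₖpₖ₋₁ + pₖ₋₂ and qₖ = aₖqₖ₋₁ + qₖ₋₂:
  k=0: a=8, p=8, q=1
  k=1: a=3, p=25, q=3
  k=2: a=1, p=33, q=4
  k=3: a=6, p=223, q=27
  k=4: a=3, p=702, q=85
  k=5: a=5, p=3733, q=452
  k=6: a=2, p=8168, q=989

8168/989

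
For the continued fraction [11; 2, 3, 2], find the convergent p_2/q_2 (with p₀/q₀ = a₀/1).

Using pₖ = aₖpₖ₋₁ + pₖ₋₂, qₖ = aₖqₖ₋₁ + qₖ₋₂ (with p₋₁=1, p₋₂=0, q₋₁=0, q₋₂=1):
  k=0: a=11, p=11, q=1
  k=1: a=2, p=23, q=2
  k=2: a=3, p=80, q=7

80/7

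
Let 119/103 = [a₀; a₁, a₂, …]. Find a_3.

119 = 1·103 + 16   →  a_0 = 1
103 = 6·16 + 7   →  a_1 = 6
16 = 2·7 + 2   →  a_2 = 2
7 = 3·2 + 1   →  a_3 = 3

3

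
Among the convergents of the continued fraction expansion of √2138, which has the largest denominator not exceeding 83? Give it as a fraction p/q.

√2138 = [46; 4, 5, 5, 4, 92, …] (period length 5).
Convergents:
  p_0/q_0 = 46/1
  p_1/q_1 = 185/4
  p_2/q_2 = 971/21
  p_3/q_3 = 5040/109
q_2 = 21 ≤ 83 < 109 = q_3, so the answer is 971/21.

971/21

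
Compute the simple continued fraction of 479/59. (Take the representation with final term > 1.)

[8; 8, 2, 3]

479 = 8*59 + 7
59 = 8*7 + 3
7 = 2*3 + 1
3 = 3*1 + 0  (stop)
So 479/59 = [8; 8, 2, 3].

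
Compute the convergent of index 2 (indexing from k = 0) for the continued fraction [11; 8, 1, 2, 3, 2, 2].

Using pₖ = aₖpₖ₋₁ + pₖ₋₂, qₖ = aₖqₖ₋₁ + qₖ₋₂ (with p₋₁=1, p₋₂=0, q₋₁=0, q₋₂=1):
  k=0: a=11, p=11, q=1
  k=1: a=8, p=89, q=8
  k=2: a=1, p=100, q=9

100/9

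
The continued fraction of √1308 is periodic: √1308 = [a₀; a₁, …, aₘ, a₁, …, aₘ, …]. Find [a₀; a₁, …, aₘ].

a₀ = ⌊√1308⌋ = 36.
With m₀=0, d₀=1 and mₖ₊₁ = dₖaₖ − mₖ, dₖ₊₁ = (n − mₖ₊₁²)/dₖ, aₖ₊₁ = ⌊(a₀+mₖ₊₁)/dₖ₊₁⌋:
  k=1: m=36, d=12, a=6
  k=2: m=36, d=1, a=72
d=1 and a=2a₀=72 at k=2, so the next step gives (m, d) = (36, 12) again — its k=1 value — and the period has length 2.

[36; 6, 72]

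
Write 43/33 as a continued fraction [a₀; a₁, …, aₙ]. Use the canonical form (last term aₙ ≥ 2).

43 = 1×33 + 10
33 = 3×10 + 3
10 = 3×3 + 1
3 = 3×1 + 0  (stop)
So 43/33 = [1; 3, 3, 3].

[1; 3, 3, 3]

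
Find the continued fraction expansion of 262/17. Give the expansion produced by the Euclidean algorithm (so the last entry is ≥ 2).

[15; 2, 2, 3]

262 = 15*17 + 7
17 = 2*7 + 3
7 = 2*3 + 1
3 = 3*1 + 0  (stop)
So 262/17 = [15; 2, 2, 3].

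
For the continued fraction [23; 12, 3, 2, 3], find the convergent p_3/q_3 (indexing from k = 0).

1985/86

Using pₖ = aₖpₖ₋₁ + pₖ₋₂, qₖ = aₖqₖ₋₁ + qₖ₋₂ (with p₋₁=1, p₋₂=0, q₋₁=0, q₋₂=1):
  k=0: a=23, p=23, q=1
  k=1: a=12, p=277, q=12
  k=2: a=3, p=854, q=37
  k=3: a=2, p=1985, q=86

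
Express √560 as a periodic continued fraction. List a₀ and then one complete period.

[23; 1, 1, 1, 46]

a₀ = ⌊√560⌋ = 23.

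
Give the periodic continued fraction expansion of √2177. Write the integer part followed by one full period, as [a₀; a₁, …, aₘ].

[46; 1, 1, 1, 12, 1, 1, 1, 92]

a₀ = ⌊√2177⌋ = 46.
With m₀=0, d₀=1 and mₖ₊₁ = dₖaₖ − mₖ, dₖ₊₁ = (n − mₖ₊₁²)/dₖ, aₖ₊₁ = ⌊(a₀+mₖ₊₁)/dₖ₊₁⌋:
  k=1: m=46, d=61, a=1
  k=2: m=15, d=32, a=1
  k=3: m=17, d=59, a=1
  k=4: m=42, d=7, a=12
  k=5: m=42, d=59, a=1
  k=6: m=17, d=32, a=1
  k=7: m=15, d=61, a=1
  k=8: m=46, d=1, a=92
d=1 and a=2a₀=92 at k=8, so the next step gives (m, d) = (46, 61) again — its k=1 value — and the period has length 8.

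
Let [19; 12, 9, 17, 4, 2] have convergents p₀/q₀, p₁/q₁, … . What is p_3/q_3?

35589/1865

Using pₖ = aₖpₖ₋₁ + pₖ₋₂, qₖ = aₖqₖ₋₁ + qₖ₋₂ (with p₋₁=1, p₋₂=0, q₋₁=0, q₋₂=1):
  k=0: a=19, p=19, q=1
  k=1: a=12, p=229, q=12
  k=2: a=9, p=2080, q=109
  k=3: a=17, p=35589, q=1865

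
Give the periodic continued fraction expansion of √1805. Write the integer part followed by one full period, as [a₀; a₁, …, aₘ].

a₀ = ⌊√1805⌋ = 42.
With m₀=0, d₀=1 and mₖ₊₁ = dₖaₖ − mₖ, dₖ₊₁ = (n − mₖ₊₁²)/dₖ, aₖ₊₁ = ⌊(a₀+mₖ₊₁)/dₖ₊₁⌋:
  k=1: m=42, d=41, a=2
  k=2: m=40, d=5, a=16
  k=3: m=40, d=41, a=2
  k=4: m=42, d=1, a=84
d=1 and a=2a₀=84 at k=4, so the next step gives (m, d) = (42, 41) again — its k=1 value — and the period has length 4.

[42; 2, 16, 2, 84]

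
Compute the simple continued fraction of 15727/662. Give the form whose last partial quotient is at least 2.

15727 = 23×662 + 501
662 = 1×501 + 161
501 = 3×161 + 18
161 = 8×18 + 17
18 = 1×17 + 1
17 = 17×1 + 0  (stop)
So 15727/662 = [23; 1, 3, 8, 1, 17].

[23; 1, 3, 8, 1, 17]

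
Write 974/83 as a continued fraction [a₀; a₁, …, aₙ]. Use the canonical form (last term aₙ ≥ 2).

[11; 1, 2, 1, 3, 2, 2]

974 = 11×83 + 61
83 = 1×61 + 22
61 = 2×22 + 17
22 = 1×17 + 5
17 = 3×5 + 2
5 = 2×2 + 1
2 = 2×1 + 0  (stop)
So 974/83 = [11; 1, 2, 1, 3, 2, 2].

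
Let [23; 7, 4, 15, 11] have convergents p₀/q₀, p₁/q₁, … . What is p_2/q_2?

Using pₖ = aₖpₖ₋₁ + pₖ₋₂, qₖ = aₖqₖ₋₁ + qₖ₋₂ (with p₋₁=1, p₋₂=0, q₋₁=0, q₋₂=1):
  k=0: a=23, p=23, q=1
  k=1: a=7, p=162, q=7
  k=2: a=4, p=671, q=29

671/29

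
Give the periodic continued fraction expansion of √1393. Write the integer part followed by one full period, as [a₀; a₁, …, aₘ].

a₀ = ⌊√1393⌋ = 37.
With m₀=0, d₀=1 and mₖ₊₁ = dₖaₖ − mₖ, dₖ₊₁ = (n − mₖ₊₁²)/dₖ, aₖ₊₁ = ⌊(a₀+mₖ₊₁)/dₖ₊₁⌋:
  k=1: m=37, d=24, a=3
  k=2: m=35, d=7, a=10
  k=3: m=35, d=24, a=3
  k=4: m=37, d=1, a=74
d=1 and a=2a₀=74 at k=4, so the next step gives (m, d) = (37, 24) again — its k=1 value — and the period has length 4.

[37; 3, 10, 3, 74]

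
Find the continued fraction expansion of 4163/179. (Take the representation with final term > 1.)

4163 = 23×179 + 46
179 = 3×46 + 41
46 = 1×41 + 5
41 = 8×5 + 1
5 = 5×1 + 0  (stop)
So 4163/179 = [23; 3, 1, 8, 5].

[23; 3, 1, 8, 5]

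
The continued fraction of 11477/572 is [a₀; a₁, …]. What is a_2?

2

11477 = 20·572 + 37   →  a_0 = 20
572 = 15·37 + 17   →  a_1 = 15
37 = 2·17 + 3   →  a_2 = 2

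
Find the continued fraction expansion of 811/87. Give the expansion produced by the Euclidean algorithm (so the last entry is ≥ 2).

811 = 9*87 + 28
87 = 3*28 + 3
28 = 9*3 + 1
3 = 3*1 + 0  (stop)
So 811/87 = [9; 3, 9, 3].

[9; 3, 9, 3]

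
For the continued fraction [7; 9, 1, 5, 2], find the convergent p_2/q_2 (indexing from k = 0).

71/10

Using pₖ = aₖpₖ₋₁ + pₖ₋₂, qₖ = aₖqₖ₋₁ + qₖ₋₂ (with p₋₁=1, p₋₂=0, q₋₁=0, q₋₂=1):
  k=0: a=7, p=7, q=1
  k=1: a=9, p=64, q=9
  k=2: a=1, p=71, q=10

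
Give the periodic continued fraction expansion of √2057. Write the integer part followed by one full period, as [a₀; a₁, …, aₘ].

a₀ = ⌊√2057⌋ = 45.

[45; 2, 1, 4, 1, 2, 90]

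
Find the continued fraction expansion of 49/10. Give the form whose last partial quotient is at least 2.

49 = 4×10 + 9
10 = 1×9 + 1
9 = 9×1 + 0  (stop)
So 49/10 = [4; 1, 9].

[4; 1, 9]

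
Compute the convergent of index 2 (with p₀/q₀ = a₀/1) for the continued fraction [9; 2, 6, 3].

Using pₖ = aₖpₖ₋₁ + pₖ₋₂, qₖ = aₖqₖ₋₁ + qₖ₋₂ (with p₋₁=1, p₋₂=0, q₋₁=0, q₋₂=1):
  k=0: a=9, p=9, q=1
  k=1: a=2, p=19, q=2
  k=2: a=6, p=123, q=13

123/13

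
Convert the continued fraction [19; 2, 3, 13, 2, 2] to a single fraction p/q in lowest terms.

9307/479

Using pₖ = aₖpₖ₋₁ + pₖ₋₂ and qₖ = aₖqₖ₋₁ + qₖ₋₂:
  k=0: a=19, p=19, q=1
  k=1: a=2, p=39, q=2
  k=2: a=3, p=136, q=7
  k=3: a=13, p=1807, q=93
  k=4: a=2, p=3750, q=193
  k=5: a=2, p=9307, q=479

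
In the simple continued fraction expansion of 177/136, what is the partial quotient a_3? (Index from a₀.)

177 = 1·136 + 41   →  a_0 = 1
136 = 3·41 + 13   →  a_1 = 3
41 = 3·13 + 2   →  a_2 = 3
13 = 6·2 + 1   →  a_3 = 6

6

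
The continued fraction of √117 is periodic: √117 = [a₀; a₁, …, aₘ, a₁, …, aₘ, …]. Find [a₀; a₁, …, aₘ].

[10; 1, 4, 2, 4, 1, 20]

a₀ = ⌊√117⌋ = 10.
With m₀=0, d₀=1 and mₖ₊₁ = dₖaₖ − mₖ, dₖ₊₁ = (n − mₖ₊₁²)/dₖ, aₖ₊₁ = ⌊(a₀+mₖ₊₁)/dₖ₊₁⌋:
  k=1: m=10, d=17, a=1
  k=2: m=7, d=4, a=4
  k=3: m=9, d=9, a=2
  k=4: m=9, d=4, a=4
  k=5: m=7, d=17, a=1
  k=6: m=10, d=1, a=20
d=1 and a=2a₀=20 at k=6, so the next step gives (m, d) = (10, 17) again — its k=1 value — and the period has length 6.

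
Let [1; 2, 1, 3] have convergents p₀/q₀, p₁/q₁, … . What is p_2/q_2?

4/3

Using pₖ = aₖpₖ₋₁ + pₖ₋₂, qₖ = aₖqₖ₋₁ + qₖ₋₂ (with p₋₁=1, p₋₂=0, q₋₁=0, q₋₂=1):
  k=0: a=1, p=1, q=1
  k=1: a=2, p=3, q=2
  k=2: a=1, p=4, q=3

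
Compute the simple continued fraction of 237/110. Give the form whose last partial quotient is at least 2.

237 = 2*110 + 17
110 = 6*17 + 8
17 = 2*8 + 1
8 = 8*1 + 0  (stop)
So 237/110 = [2; 6, 2, 8].

[2; 6, 2, 8]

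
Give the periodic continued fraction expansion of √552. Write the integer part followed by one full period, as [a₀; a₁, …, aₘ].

a₀ = ⌊√552⌋ = 23.
With m₀=0, d₀=1 and mₖ₊₁ = dₖaₖ − mₖ, dₖ₊₁ = (n − mₖ₊₁²)/dₖ, aₖ₊₁ = ⌊(a₀+mₖ₊₁)/dₖ₊₁⌋:
  k=1: m=23, d=23, a=2
  k=2: m=23, d=1, a=46
d=1 and a=2a₀=46 at k=2, so the next step gives (m, d) = (23, 23) again — its k=1 value — and the period has length 2.

[23; 2, 46]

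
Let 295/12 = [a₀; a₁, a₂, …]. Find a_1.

295 = 24·12 + 7   →  a_0 = 24
12 = 1·7 + 5   →  a_1 = 1

1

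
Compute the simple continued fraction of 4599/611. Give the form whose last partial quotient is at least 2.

[7; 1, 1, 8, 1, 3, 8]

4599 = 7*611 + 322
611 = 1*322 + 289
322 = 1*289 + 33
289 = 8*33 + 25
33 = 1*25 + 8
25 = 3*8 + 1
8 = 8*1 + 0  (stop)
So 4599/611 = [7; 1, 1, 8, 1, 3, 8].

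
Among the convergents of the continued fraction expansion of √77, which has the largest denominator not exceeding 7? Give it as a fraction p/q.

√77 = [8; 1, 3, 2, 3, 1, 16, …] (period length 6).
Convergents:
  p_0/q_0 = 8/1
  p_1/q_1 = 9/1
  p_2/q_2 = 35/4
  p_3/q_3 = 79/9
q_2 = 4 ≤ 7 < 9 = q_3, so the answer is 35/4.

35/4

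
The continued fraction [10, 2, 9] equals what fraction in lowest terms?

Using pₖ = aₖpₖ₋₁ + pₖ₋₂ and qₖ = aₖqₖ₋₁ + qₖ₋₂:
  k=0: a=10, p=10, q=1
  k=1: a=2, p=21, q=2
  k=2: a=9, p=199, q=19

199/19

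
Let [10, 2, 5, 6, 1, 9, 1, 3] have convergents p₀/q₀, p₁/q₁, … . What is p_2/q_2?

115/11

Using pₖ = aₖpₖ₋₁ + pₖ₋₂, qₖ = aₖqₖ₋₁ + qₖ₋₂ (with p₋₁=1, p₋₂=0, q₋₁=0, q₋₂=1):
  k=0: a=10, p=10, q=1
  k=1: a=2, p=21, q=2
  k=2: a=5, p=115, q=11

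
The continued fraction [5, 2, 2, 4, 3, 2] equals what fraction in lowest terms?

Fold from the inside: start with 2/1.
  3 + 1/2 = 7/2
  4 + 2/7 = 30/7
  2 + 7/30 = 67/30
  2 + 30/67 = 164/67
  5 + 67/164 = 887/164

887/164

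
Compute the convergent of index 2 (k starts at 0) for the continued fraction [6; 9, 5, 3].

Using pₖ = aₖpₖ₋₁ + pₖ₋₂, qₖ = aₖqₖ₋₁ + qₖ₋₂ (with p₋₁=1, p₋₂=0, q₋₁=0, q₋₂=1):
  k=0: a=6, p=6, q=1
  k=1: a=9, p=55, q=9
  k=2: a=5, p=281, q=46

281/46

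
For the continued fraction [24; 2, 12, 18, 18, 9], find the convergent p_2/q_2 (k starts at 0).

Using pₖ = aₖpₖ₋₁ + pₖ₋₂, qₖ = aₖqₖ₋₁ + qₖ₋₂ (with p₋₁=1, p₋₂=0, q₋₁=0, q₋₂=1):
  k=0: a=24, p=24, q=1
  k=1: a=2, p=49, q=2
  k=2: a=12, p=612, q=25

612/25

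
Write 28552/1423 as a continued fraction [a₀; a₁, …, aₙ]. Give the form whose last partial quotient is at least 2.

[20; 15, 2, 7, 6]

28552 = 20×1423 + 92
1423 = 15×92 + 43
92 = 2×43 + 6
43 = 7×6 + 1
6 = 6×1 + 0  (stop)
So 28552/1423 = [20; 15, 2, 7, 6].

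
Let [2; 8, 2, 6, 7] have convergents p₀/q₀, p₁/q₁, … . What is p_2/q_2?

36/17

Using pₖ = aₖpₖ₋₁ + pₖ₋₂, qₖ = aₖqₖ₋₁ + qₖ₋₂ (with p₋₁=1, p₋₂=0, q₋₁=0, q₋₂=1):
  k=0: a=2, p=2, q=1
  k=1: a=8, p=17, q=8
  k=2: a=2, p=36, q=17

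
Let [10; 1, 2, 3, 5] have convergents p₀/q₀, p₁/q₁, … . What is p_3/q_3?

Using pₖ = aₖpₖ₋₁ + pₖ₋₂, qₖ = aₖqₖ₋₁ + qₖ₋₂ (with p₋₁=1, p₋₂=0, q₋₁=0, q₋₂=1):
  k=0: a=10, p=10, q=1
  k=1: a=1, p=11, q=1
  k=2: a=2, p=32, q=3
  k=3: a=3, p=107, q=10

107/10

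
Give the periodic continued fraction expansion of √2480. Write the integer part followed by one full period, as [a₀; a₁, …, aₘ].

a₀ = ⌊√2480⌋ = 49.

[49; 1, 3, 1, 98]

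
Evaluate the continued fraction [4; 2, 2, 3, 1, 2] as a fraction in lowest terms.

269/61

Using pₖ = aₖpₖ₋₁ + pₖ₋₂ and qₖ = aₖqₖ₋₁ + qₖ₋₂:
  k=0: a=4, p=4, q=1
  k=1: a=2, p=9, q=2
  k=2: a=2, p=22, q=5
  k=3: a=3, p=75, q=17
  k=4: a=1, p=97, q=22
  k=5: a=2, p=269, q=61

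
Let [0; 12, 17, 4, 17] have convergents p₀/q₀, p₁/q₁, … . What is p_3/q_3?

69/832

Using pₖ = aₖpₖ₋₁ + pₖ₋₂, qₖ = aₖqₖ₋₁ + qₖ₋₂ (with p₋₁=1, p₋₂=0, q₋₁=0, q₋₂=1):
  k=0: a=0, p=0, q=1
  k=1: a=12, p=1, q=12
  k=2: a=17, p=17, q=205
  k=3: a=4, p=69, q=832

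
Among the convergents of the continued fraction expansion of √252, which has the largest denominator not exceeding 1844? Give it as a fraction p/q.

28209/1777

√252 = [15; 1, 6, 1, 30, …] (period length 4).
Convergents:
  p_0/q_0 = 15/1
  p_1/q_1 = 16/1
  p_2/q_2 = 111/7
  p_3/q_3 = 127/8
  p_4/q_4 = 3921/247
  p_5/q_5 = 4048/255
  p_6/q_6 = 28209/1777
  p_7/q_7 = 32257/2032
q_6 = 1777 ≤ 1844 < 2032 = q_7, so the answer is 28209/1777.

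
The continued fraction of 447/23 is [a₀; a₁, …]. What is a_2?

447 = 19·23 + 10   →  a_0 = 19
23 = 2·10 + 3   →  a_1 = 2
10 = 3·3 + 1   →  a_2 = 3

3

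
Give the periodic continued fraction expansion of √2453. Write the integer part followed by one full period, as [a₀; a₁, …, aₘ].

a₀ = ⌊√2453⌋ = 49.

[49; 1, 1, 8, 1, 1, 98]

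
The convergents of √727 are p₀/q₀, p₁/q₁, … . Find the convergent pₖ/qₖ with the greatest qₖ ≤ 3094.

√727 = [26; 1, 25, 1, 52, …] (period length 4).
Convergents:
  p_0/q_0 = 26/1
  p_1/q_1 = 27/1
  p_2/q_2 = 701/26
  p_3/q_3 = 728/27
  p_4/q_4 = 38557/1430
  p_5/q_5 = 39285/1457
  p_6/q_6 = 1020682/37855
q_5 = 1457 ≤ 3094 < 37855 = q_6, so the answer is 39285/1457.

39285/1457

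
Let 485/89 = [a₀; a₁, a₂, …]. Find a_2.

485 = 5·89 + 40   →  a_0 = 5
89 = 2·40 + 9   →  a_1 = 2
40 = 4·9 + 4   →  a_2 = 4

4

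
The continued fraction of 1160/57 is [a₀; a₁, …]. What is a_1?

1160 = 20·57 + 20   →  a_0 = 20
57 = 2·20 + 17   →  a_1 = 2

2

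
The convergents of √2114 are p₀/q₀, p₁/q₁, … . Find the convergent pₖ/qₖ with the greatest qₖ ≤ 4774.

194534/4231

√2114 = [45; 1, 44, 1, 90, …] (period length 4).
Convergents:
  p_0/q_0 = 45/1
  p_1/q_1 = 46/1
  p_2/q_2 = 2069/45
  p_3/q_3 = 2115/46
  p_4/q_4 = 192419/4185
  p_5/q_5 = 194534/4231
  p_6/q_6 = 8751915/190349
q_5 = 4231 ≤ 4774 < 190349 = q_6, so the answer is 194534/4231.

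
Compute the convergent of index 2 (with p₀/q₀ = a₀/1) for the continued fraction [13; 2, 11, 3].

310/23

Using pₖ = aₖpₖ₋₁ + pₖ₋₂, qₖ = aₖqₖ₋₁ + qₖ₋₂ (with p₋₁=1, p₋₂=0, q₋₁=0, q₋₂=1):
  k=0: a=13, p=13, q=1
  k=1: a=2, p=27, q=2
  k=2: a=11, p=310, q=23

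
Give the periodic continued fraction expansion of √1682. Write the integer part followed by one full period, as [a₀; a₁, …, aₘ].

[41; 82]

a₀ = ⌊√1682⌋ = 41.
With m₀=0, d₀=1 and mₖ₊₁ = dₖaₖ − mₖ, dₖ₊₁ = (n − mₖ₊₁²)/dₖ, aₖ₊₁ = ⌊(a₀+mₖ₊₁)/dₖ₊₁⌋:
  k=1: m=41, d=1, a=82
d=1 and a=2a₀=82 at k=1, so the next step gives (m, d) = (41, 1) again — its k=1 value — and the period has length 1.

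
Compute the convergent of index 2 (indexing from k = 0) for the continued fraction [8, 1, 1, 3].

Using pₖ = aₖpₖ₋₁ + pₖ₋₂, qₖ = aₖqₖ₋₁ + qₖ₋₂ (with p₋₁=1, p₋₂=0, q₋₁=0, q₋₂=1):
  k=0: a=8, p=8, q=1
  k=1: a=1, p=9, q=1
  k=2: a=1, p=17, q=2

17/2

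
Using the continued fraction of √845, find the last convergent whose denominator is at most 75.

843/29

√845 = [29; 14, 1, 1, 14, 58, …] (period length 5).
Convergents:
  p_0/q_0 = 29/1
  p_1/q_1 = 407/14
  p_2/q_2 = 436/15
  p_3/q_3 = 843/29
  p_4/q_4 = 12238/421
q_3 = 29 ≤ 75 < 421 = q_4, so the answer is 843/29.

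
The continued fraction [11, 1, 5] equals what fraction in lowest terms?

71/6

Using pₖ = aₖpₖ₋₁ + pₖ₋₂ and qₖ = aₖqₖ₋₁ + qₖ₋₂:
  k=0: a=11, p=11, q=1
  k=1: a=1, p=12, q=1
  k=2: a=5, p=71, q=6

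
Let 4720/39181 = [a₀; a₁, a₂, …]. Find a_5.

4720 = 0·39181 + 4720   →  a_0 = 0
39181 = 8·4720 + 1421   →  a_1 = 8
4720 = 3·1421 + 457   →  a_2 = 3
1421 = 3·457 + 50   →  a_3 = 3
457 = 9·50 + 7   →  a_4 = 9
50 = 7·7 + 1   →  a_5 = 7

7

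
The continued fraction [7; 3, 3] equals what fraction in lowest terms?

73/10

Fold from the inside: start with 3/1.
  3 + 1/3 = 10/3
  7 + 3/10 = 73/10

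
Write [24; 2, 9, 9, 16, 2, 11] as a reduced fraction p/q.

Using pₖ = aₖpₖ₋₁ + pₖ₋₂ and qₖ = aₖqₖ₋₁ + qₖ₋₂:
  k=0: a=24, p=24, q=1
  k=1: a=2, p=49, q=2
  k=2: a=9, p=465, q=19
  k=3: a=9, p=4234, q=173
  k=4: a=16, p=68209, q=2787
  k=5: a=2, p=140652, q=5747
  k=6: a=11, p=1615381, q=66004

1615381/66004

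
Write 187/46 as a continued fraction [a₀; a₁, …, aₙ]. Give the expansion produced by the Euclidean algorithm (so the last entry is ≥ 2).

187 = 4·46 + 3
46 = 15·3 + 1
3 = 3·1 + 0  (stop)
So 187/46 = [4; 15, 3].

[4; 15, 3]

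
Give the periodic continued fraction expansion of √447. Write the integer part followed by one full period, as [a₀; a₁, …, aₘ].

[21; 7, 42]

a₀ = ⌊√447⌋ = 21.
With m₀=0, d₀=1 and mₖ₊₁ = dₖaₖ − mₖ, dₖ₊₁ = (n − mₖ₊₁²)/dₖ, aₖ₊₁ = ⌊(a₀+mₖ₊₁)/dₖ₊₁⌋:
  k=1: m=21, d=6, a=7
  k=2: m=21, d=1, a=42
d=1 and a=2a₀=42 at k=2, so the next step gives (m, d) = (21, 6) again — its k=1 value — and the period has length 2.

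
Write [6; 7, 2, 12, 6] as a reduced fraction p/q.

6974/1137

Using pₖ = aₖpₖ₋₁ + pₖ₋₂ and qₖ = aₖqₖ₋₁ + qₖ₋₂:
  k=0: a=6, p=6, q=1
  k=1: a=7, p=43, q=7
  k=2: a=2, p=92, q=15
  k=3: a=12, p=1147, q=187
  k=4: a=6, p=6974, q=1137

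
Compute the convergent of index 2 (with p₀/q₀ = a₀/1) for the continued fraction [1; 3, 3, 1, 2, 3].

Using pₖ = aₖpₖ₋₁ + pₖ₋₂, qₖ = aₖqₖ₋₁ + qₖ₋₂ (with p₋₁=1, p₋₂=0, q₋₁=0, q₋₂=1):
  k=0: a=1, p=1, q=1
  k=1: a=3, p=4, q=3
  k=2: a=3, p=13, q=10

13/10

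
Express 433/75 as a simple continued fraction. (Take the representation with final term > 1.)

[5; 1, 3, 2, 2, 3]

433 = 5×75 + 58
75 = 1×58 + 17
58 = 3×17 + 7
17 = 2×7 + 3
7 = 2×3 + 1
3 = 3×1 + 0  (stop)
So 433/75 = [5; 1, 3, 2, 2, 3].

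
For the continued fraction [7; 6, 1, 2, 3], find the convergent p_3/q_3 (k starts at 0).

143/20

Using pₖ = aₖpₖ₋₁ + pₖ₋₂, qₖ = aₖqₖ₋₁ + qₖ₋₂ (with p₋₁=1, p₋₂=0, q₋₁=0, q₋₂=1):
  k=0: a=7, p=7, q=1
  k=1: a=6, p=43, q=6
  k=2: a=1, p=50, q=7
  k=3: a=2, p=143, q=20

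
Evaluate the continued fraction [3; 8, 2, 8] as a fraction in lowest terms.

Using pₖ = aₖpₖ₋₁ + pₖ₋₂ and qₖ = aₖqₖ₋₁ + qₖ₋₂:
  k=0: a=3, p=3, q=1
  k=1: a=8, p=25, q=8
  k=2: a=2, p=53, q=17
  k=3: a=8, p=449, q=144

449/144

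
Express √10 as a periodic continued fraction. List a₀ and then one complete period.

[3; 6]

a₀ = ⌊√10⌋ = 3.
With m₀=0, d₀=1 and mₖ₊₁ = dₖaₖ − mₖ, dₖ₊₁ = (n − mₖ₊₁²)/dₖ, aₖ₊₁ = ⌊(a₀+mₖ₊₁)/dₖ₊₁⌋:
  k=1: m=3, d=1, a=6
d=1 and a=2a₀=6 at k=1, so the next step gives (m, d) = (3, 1) again — its k=1 value — and the period has length 1.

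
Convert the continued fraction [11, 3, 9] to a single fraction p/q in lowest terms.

Using pₖ = aₖpₖ₋₁ + pₖ₋₂ and qₖ = aₖqₖ₋₁ + qₖ₋₂:
  k=0: a=11, p=11, q=1
  k=1: a=3, p=34, q=3
  k=2: a=9, p=317, q=28

317/28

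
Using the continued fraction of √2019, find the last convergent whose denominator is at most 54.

674/15

√2019 = [44; 1, 13, 1, 88, …] (period length 4).
Convergents:
  p_0/q_0 = 44/1
  p_1/q_1 = 45/1
  p_2/q_2 = 629/14
  p_3/q_3 = 674/15
  p_4/q_4 = 59941/1334
q_3 = 15 ≤ 54 < 1334 = q_4, so the answer is 674/15.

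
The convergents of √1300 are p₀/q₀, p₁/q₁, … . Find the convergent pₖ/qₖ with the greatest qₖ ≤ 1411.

46764/1297

√1300 = [36; 18, 72, …] (period length 2).
Convergents:
  p_0/q_0 = 36/1
  p_1/q_1 = 649/18
  p_2/q_2 = 46764/1297
  p_3/q_3 = 842401/23364
q_2 = 1297 ≤ 1411 < 23364 = q_3, so the answer is 46764/1297.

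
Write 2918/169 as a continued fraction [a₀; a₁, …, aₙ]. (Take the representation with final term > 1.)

2918 = 17*169 + 45
169 = 3*45 + 34
45 = 1*34 + 11
34 = 3*11 + 1
11 = 11*1 + 0  (stop)
So 2918/169 = [17; 3, 1, 3, 11].

[17; 3, 1, 3, 11]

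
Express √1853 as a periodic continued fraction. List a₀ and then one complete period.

[43; 21, 1, 1, 21, 86]

a₀ = ⌊√1853⌋ = 43.
With m₀=0, d₀=1 and mₖ₊₁ = dₖaₖ − mₖ, dₖ₊₁ = (n − mₖ₊₁²)/dₖ, aₖ₊₁ = ⌊(a₀+mₖ₊₁)/dₖ₊₁⌋:
  k=1: m=43, d=4, a=21
  k=2: m=41, d=43, a=1
  k=3: m=2, d=43, a=1
  k=4: m=41, d=4, a=21
  k=5: m=43, d=1, a=86
d=1 and a=2a₀=86 at k=5, so the next step gives (m, d) = (43, 4) again — its k=1 value — and the period has length 5.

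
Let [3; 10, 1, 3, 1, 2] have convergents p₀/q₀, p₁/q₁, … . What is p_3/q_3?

Using pₖ = aₖpₖ₋₁ + pₖ₋₂, qₖ = aₖqₖ₋₁ + qₖ₋₂ (with p₋₁=1, p₋₂=0, q₋₁=0, q₋₂=1):
  k=0: a=3, p=3, q=1
  k=1: a=10, p=31, q=10
  k=2: a=1, p=34, q=11
  k=3: a=3, p=133, q=43

133/43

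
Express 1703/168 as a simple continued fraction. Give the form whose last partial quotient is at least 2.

[10; 7, 3, 3, 2]

1703 = 10·168 + 23
168 = 7·23 + 7
23 = 3·7 + 2
7 = 3·2 + 1
2 = 2·1 + 0  (stop)
So 1703/168 = [10; 7, 3, 3, 2].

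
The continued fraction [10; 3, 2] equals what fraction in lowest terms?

72/7

Using pₖ = aₖpₖ₋₁ + pₖ₋₂ and qₖ = aₖqₖ₋₁ + qₖ₋₂:
  k=0: a=10, p=10, q=1
  k=1: a=3, p=31, q=3
  k=2: a=2, p=72, q=7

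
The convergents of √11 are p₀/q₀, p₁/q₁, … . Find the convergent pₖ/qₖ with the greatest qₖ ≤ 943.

1257/379

√11 = [3; 3, 6, …] (period length 2).
Convergents:
  p_0/q_0 = 3/1
  p_1/q_1 = 10/3
  p_2/q_2 = 63/19
  p_3/q_3 = 199/60
  p_4/q_4 = 1257/379
  p_5/q_5 = 3970/1197
q_4 = 379 ≤ 943 < 1197 = q_5, so the answer is 1257/379.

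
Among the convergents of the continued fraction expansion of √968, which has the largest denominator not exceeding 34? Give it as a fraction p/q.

√968 = [31; 8, 1, 6, 1, 8, 62, …] (period length 6).
Convergents:
  p_0/q_0 = 31/1
  p_1/q_1 = 249/8
  p_2/q_2 = 280/9
  p_3/q_3 = 1929/62
q_2 = 9 ≤ 34 < 62 = q_3, so the answer is 280/9.

280/9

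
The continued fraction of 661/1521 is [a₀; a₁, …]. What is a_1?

661 = 0·1521 + 661   →  a_0 = 0
1521 = 2·661 + 199   →  a_1 = 2

2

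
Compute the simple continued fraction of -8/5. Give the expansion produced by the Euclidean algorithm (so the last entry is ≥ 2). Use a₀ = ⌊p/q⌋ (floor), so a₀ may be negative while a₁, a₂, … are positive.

[-2; 2, 2]

-8 = -2×5 + 2
5 = 2×2 + 1
2 = 2×1 + 0  (stop)
So -8/5 = [-2; 2, 2].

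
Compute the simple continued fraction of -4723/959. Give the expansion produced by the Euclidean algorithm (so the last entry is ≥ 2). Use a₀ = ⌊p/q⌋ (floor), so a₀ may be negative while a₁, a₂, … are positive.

[-5; 13, 3, 7, 1, 2]

-4723 = -5·959 + 72
959 = 13·72 + 23
72 = 3·23 + 3
23 = 7·3 + 2
3 = 1·2 + 1
2 = 2·1 + 0  (stop)
So -4723/959 = [-5; 13, 3, 7, 1, 2].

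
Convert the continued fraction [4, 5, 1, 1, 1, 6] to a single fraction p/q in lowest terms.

472/113

Using pₖ = aₖpₖ₋₁ + pₖ₋₂ and qₖ = aₖqₖ₋₁ + qₖ₋₂:
  k=0: a=4, p=4, q=1
  k=1: a=5, p=21, q=5
  k=2: a=1, p=25, q=6
  k=3: a=1, p=46, q=11
  k=4: a=1, p=71, q=17
  k=5: a=6, p=472, q=113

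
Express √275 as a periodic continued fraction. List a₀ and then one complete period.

a₀ = ⌊√275⌋ = 16.
With m₀=0, d₀=1 and mₖ₊₁ = dₖaₖ − mₖ, dₖ₊₁ = (n − mₖ₊₁²)/dₖ, aₖ₊₁ = ⌊(a₀+mₖ₊₁)/dₖ₊₁⌋:
  k=1: m=16, d=19, a=1
  k=2: m=3, d=14, a=1
  k=3: m=11, d=11, a=2
  k=4: m=11, d=14, a=1
  k=5: m=3, d=19, a=1
  k=6: m=16, d=1, a=32
d=1 and a=2a₀=32 at k=6, so the next step gives (m, d) = (16, 19) again — its k=1 value — and the period has length 6.

[16; 1, 1, 2, 1, 1, 32]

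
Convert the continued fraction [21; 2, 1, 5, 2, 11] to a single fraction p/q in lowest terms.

9053/424

Using pₖ = aₖpₖ₋₁ + pₖ₋₂ and qₖ = aₖqₖ₋₁ + qₖ₋₂:
  k=0: a=21, p=21, q=1
  k=1: a=2, p=43, q=2
  k=2: a=1, p=64, q=3
  k=3: a=5, p=363, q=17
  k=4: a=2, p=790, q=37
  k=5: a=11, p=9053, q=424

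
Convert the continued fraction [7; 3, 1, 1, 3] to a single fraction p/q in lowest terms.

Using pₖ = aₖpₖ₋₁ + pₖ₋₂ and qₖ = aₖqₖ₋₁ + qₖ₋₂:
  k=0: a=7, p=7, q=1
  k=1: a=3, p=22, q=3
  k=2: a=1, p=29, q=4
  k=3: a=1, p=51, q=7
  k=4: a=3, p=182, q=25

182/25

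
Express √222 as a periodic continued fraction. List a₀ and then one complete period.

[14; 1, 8, 1, 28]

a₀ = ⌊√222⌋ = 14.
With m₀=0, d₀=1 and mₖ₊₁ = dₖaₖ − mₖ, dₖ₊₁ = (n − mₖ₊₁²)/dₖ, aₖ₊₁ = ⌊(a₀+mₖ₊₁)/dₖ₊₁⌋:
  k=1: m=14, d=26, a=1
  k=2: m=12, d=3, a=8
  k=3: m=12, d=26, a=1
  k=4: m=14, d=1, a=28
d=1 and a=2a₀=28 at k=4, so the next step gives (m, d) = (14, 26) again — its k=1 value — and the period has length 4.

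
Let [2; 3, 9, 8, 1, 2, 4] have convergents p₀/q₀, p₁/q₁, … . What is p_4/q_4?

Using pₖ = aₖpₖ₋₁ + pₖ₋₂, qₖ = aₖqₖ₋₁ + qₖ₋₂ (with p₋₁=1, p₋₂=0, q₋₁=0, q₋₂=1):
  k=0: a=2, p=2, q=1
  k=1: a=3, p=7, q=3
  k=2: a=9, p=65, q=28
  k=3: a=8, p=527, q=227
  k=4: a=1, p=592, q=255

592/255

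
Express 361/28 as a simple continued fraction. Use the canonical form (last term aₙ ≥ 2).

[12; 1, 8, 3]

361 = 12*28 + 25
28 = 1*25 + 3
25 = 8*3 + 1
3 = 3*1 + 0  (stop)
So 361/28 = [12; 1, 8, 3].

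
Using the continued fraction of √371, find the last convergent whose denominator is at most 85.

√371 = [19; 3, 1, 4, 1, 3, 38, …] (period length 6).
Convergents:
  p_0/q_0 = 19/1
  p_1/q_1 = 58/3
  p_2/q_2 = 77/4
  p_3/q_3 = 366/19
  p_4/q_4 = 443/23
  p_5/q_5 = 1695/88
q_4 = 23 ≤ 85 < 88 = q_5, so the answer is 443/23.

443/23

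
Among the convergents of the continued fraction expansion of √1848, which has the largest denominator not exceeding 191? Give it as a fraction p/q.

√1848 = [42; 1, 84, …] (period length 2).
Convergents:
  p_0/q_0 = 42/1
  p_1/q_1 = 43/1
  p_2/q_2 = 3654/85
  p_3/q_3 = 3697/86
  p_4/q_4 = 314202/7309
q_3 = 86 ≤ 191 < 7309 = q_4, so the answer is 3697/86.

3697/86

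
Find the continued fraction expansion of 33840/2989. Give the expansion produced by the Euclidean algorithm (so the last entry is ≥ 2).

33840 = 11·2989 + 961
2989 = 3·961 + 106
961 = 9·106 + 7
106 = 15·7 + 1
7 = 7·1 + 0  (stop)
So 33840/2989 = [11; 3, 9, 15, 7].

[11; 3, 9, 15, 7]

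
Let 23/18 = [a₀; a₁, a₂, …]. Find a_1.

23 = 1·18 + 5   →  a_0 = 1
18 = 3·5 + 3   →  a_1 = 3

3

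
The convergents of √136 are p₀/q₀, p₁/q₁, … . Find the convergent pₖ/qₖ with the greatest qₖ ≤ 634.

2449/210

√136 = [11; 1, 1, 1, 22, …] (period length 4).
Convergents:
  p_0/q_0 = 11/1
  p_1/q_1 = 12/1
  p_2/q_2 = 23/2
  p_3/q_3 = 35/3
  p_4/q_4 = 793/68
  p_5/q_5 = 828/71
  p_6/q_6 = 1621/139
  p_7/q_7 = 2449/210
  p_8/q_8 = 55499/4759
q_7 = 210 ≤ 634 < 4759 = q_8, so the answer is 2449/210.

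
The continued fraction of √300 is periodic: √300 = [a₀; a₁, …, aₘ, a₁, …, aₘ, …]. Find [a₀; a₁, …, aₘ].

a₀ = ⌊√300⌋ = 17.
With m₀=0, d₀=1 and mₖ₊₁ = dₖaₖ − mₖ, dₖ₊₁ = (n − mₖ₊₁²)/dₖ, aₖ₊₁ = ⌊(a₀+mₖ₊₁)/dₖ₊₁⌋:
  k=1: m=17, d=11, a=3
  k=2: m=16, d=4, a=8
  k=3: m=16, d=11, a=3
  k=4: m=17, d=1, a=34
d=1 and a=2a₀=34 at k=4, so the next step gives (m, d) = (17, 11) again — its k=1 value — and the period has length 4.

[17; 3, 8, 3, 34]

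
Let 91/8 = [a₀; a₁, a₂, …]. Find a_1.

2

91 = 11·8 + 3   →  a_0 = 11
8 = 2·3 + 2   →  a_1 = 2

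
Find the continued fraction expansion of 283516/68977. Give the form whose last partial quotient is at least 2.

283516 = 4·68977 + 7608
68977 = 9·7608 + 505
7608 = 15·505 + 33
505 = 15·33 + 10
33 = 3·10 + 3
10 = 3·3 + 1
3 = 3·1 + 0  (stop)
So 283516/68977 = [4; 9, 15, 15, 3, 3, 3].

[4; 9, 15, 15, 3, 3, 3]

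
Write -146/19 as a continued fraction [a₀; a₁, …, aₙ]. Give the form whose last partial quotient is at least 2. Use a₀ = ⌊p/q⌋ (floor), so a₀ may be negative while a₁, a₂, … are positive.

-146 = -8*19 + 6
19 = 3*6 + 1
6 = 6*1 + 0  (stop)
So -146/19 = [-8; 3, 6].

[-8; 3, 6]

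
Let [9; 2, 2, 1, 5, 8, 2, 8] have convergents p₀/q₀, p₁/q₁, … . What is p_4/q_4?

377/40

Using pₖ = aₖpₖ₋₁ + pₖ₋₂, qₖ = aₖqₖ₋₁ + qₖ₋₂ (with p₋₁=1, p₋₂=0, q₋₁=0, q₋₂=1):
  k=0: a=9, p=9, q=1
  k=1: a=2, p=19, q=2
  k=2: a=2, p=47, q=5
  k=3: a=1, p=66, q=7
  k=4: a=5, p=377, q=40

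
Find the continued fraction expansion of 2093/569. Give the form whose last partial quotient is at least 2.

2093 = 3*569 + 386
569 = 1*386 + 183
386 = 2*183 + 20
183 = 9*20 + 3
20 = 6*3 + 2
3 = 1*2 + 1
2 = 2*1 + 0  (stop)
So 2093/569 = [3; 1, 2, 9, 6, 1, 2].

[3; 1, 2, 9, 6, 1, 2]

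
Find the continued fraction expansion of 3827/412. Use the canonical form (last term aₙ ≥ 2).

[9; 3, 2, 6, 9]

3827 = 9·412 + 119
412 = 3·119 + 55
119 = 2·55 + 9
55 = 6·9 + 1
9 = 9·1 + 0  (stop)
So 3827/412 = [9; 3, 2, 6, 9].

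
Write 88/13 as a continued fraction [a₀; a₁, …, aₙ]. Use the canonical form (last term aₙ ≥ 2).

[6; 1, 3, 3]

88 = 6×13 + 10
13 = 1×10 + 3
10 = 3×3 + 1
3 = 3×1 + 0  (stop)
So 88/13 = [6; 1, 3, 3].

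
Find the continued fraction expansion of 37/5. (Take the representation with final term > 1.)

37 = 7*5 + 2
5 = 2*2 + 1
2 = 2*1 + 0  (stop)
So 37/5 = [7; 2, 2].

[7; 2, 2]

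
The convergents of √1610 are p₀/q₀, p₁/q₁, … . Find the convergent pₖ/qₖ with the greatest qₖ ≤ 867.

25720/641

√1610 = [40; 8, 80, …] (period length 2).
Convergents:
  p_0/q_0 = 40/1
  p_1/q_1 = 321/8
  p_2/q_2 = 25720/641
  p_3/q_3 = 206081/5136
q_2 = 641 ≤ 867 < 5136 = q_3, so the answer is 25720/641.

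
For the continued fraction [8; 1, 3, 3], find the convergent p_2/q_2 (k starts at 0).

35/4

Using pₖ = aₖpₖ₋₁ + pₖ₋₂, qₖ = aₖqₖ₋₁ + qₖ₋₂ (with p₋₁=1, p₋₂=0, q₋₁=0, q₋₂=1):
  k=0: a=8, p=8, q=1
  k=1: a=1, p=9, q=1
  k=2: a=3, p=35, q=4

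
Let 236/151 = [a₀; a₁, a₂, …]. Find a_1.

1

236 = 1·151 + 85   →  a_0 = 1
151 = 1·85 + 66   →  a_1 = 1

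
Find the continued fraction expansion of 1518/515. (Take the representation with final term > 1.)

1518 = 2*515 + 488
515 = 1*488 + 27
488 = 18*27 + 2
27 = 13*2 + 1
2 = 2*1 + 0  (stop)
So 1518/515 = [2; 1, 18, 13, 2].

[2; 1, 18, 13, 2]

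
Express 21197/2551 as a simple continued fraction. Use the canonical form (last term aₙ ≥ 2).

21197 = 8×2551 + 789
2551 = 3×789 + 184
789 = 4×184 + 53
184 = 3×53 + 25
53 = 2×25 + 3
25 = 8×3 + 1
3 = 3×1 + 0  (stop)
So 21197/2551 = [8; 3, 4, 3, 2, 8, 3].

[8; 3, 4, 3, 2, 8, 3]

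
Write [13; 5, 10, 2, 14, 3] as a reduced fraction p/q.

62735/4754

Using pₖ = aₖpₖ₋₁ + pₖ₋₂ and qₖ = aₖqₖ₋₁ + qₖ₋₂:
  k=0: a=13, p=13, q=1
  k=1: a=5, p=66, q=5
  k=2: a=10, p=673, q=51
  k=3: a=2, p=1412, q=107
  k=4: a=14, p=20441, q=1549
  k=5: a=3, p=62735, q=4754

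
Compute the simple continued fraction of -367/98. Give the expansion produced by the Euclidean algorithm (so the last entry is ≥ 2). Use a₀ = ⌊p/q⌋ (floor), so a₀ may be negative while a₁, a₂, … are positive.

[-4; 3, 1, 11, 2]

-367 = -4×98 + 25
98 = 3×25 + 23
25 = 1×23 + 2
23 = 11×2 + 1
2 = 2×1 + 0  (stop)
So -367/98 = [-4; 3, 1, 11, 2].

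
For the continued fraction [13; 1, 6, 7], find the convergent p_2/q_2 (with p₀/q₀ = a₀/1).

97/7

Using pₖ = aₖpₖ₋₁ + pₖ₋₂, qₖ = aₖqₖ₋₁ + qₖ₋₂ (with p₋₁=1, p₋₂=0, q₋₁=0, q₋₂=1):
  k=0: a=13, p=13, q=1
  k=1: a=1, p=14, q=1
  k=2: a=6, p=97, q=7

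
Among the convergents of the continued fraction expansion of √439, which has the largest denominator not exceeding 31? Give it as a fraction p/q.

√439 = [20; 1, 19, 1, 40, …] (period length 4).
Convergents:
  p_0/q_0 = 20/1
  p_1/q_1 = 21/1
  p_2/q_2 = 419/20
  p_3/q_3 = 440/21
  p_4/q_4 = 18019/860
q_3 = 21 ≤ 31 < 860 = q_4, so the answer is 440/21.

440/21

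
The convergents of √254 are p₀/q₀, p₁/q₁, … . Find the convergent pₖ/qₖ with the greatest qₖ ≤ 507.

7889/495

√254 = [15; 1, 14, 1, 30, …] (period length 4).
Convergents:
  p_0/q_0 = 15/1
  p_1/q_1 = 16/1
  p_2/q_2 = 239/15
  p_3/q_3 = 255/16
  p_4/q_4 = 7889/495
  p_5/q_5 = 8144/511
q_4 = 495 ≤ 507 < 511 = q_5, so the answer is 7889/495.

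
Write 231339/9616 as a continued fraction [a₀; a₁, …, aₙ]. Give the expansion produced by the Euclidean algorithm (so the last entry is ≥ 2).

231339 = 24*9616 + 555
9616 = 17*555 + 181
555 = 3*181 + 12
181 = 15*12 + 1
12 = 12*1 + 0  (stop)
So 231339/9616 = [24; 17, 3, 15, 12].

[24; 17, 3, 15, 12]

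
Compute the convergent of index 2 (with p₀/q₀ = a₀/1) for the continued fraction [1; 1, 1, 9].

Using pₖ = aₖpₖ₋₁ + pₖ₋₂, qₖ = aₖqₖ₋₁ + qₖ₋₂ (with p₋₁=1, p₋₂=0, q₋₁=0, q₋₂=1):
  k=0: a=1, p=1, q=1
  k=1: a=1, p=2, q=1
  k=2: a=1, p=3, q=2

3/2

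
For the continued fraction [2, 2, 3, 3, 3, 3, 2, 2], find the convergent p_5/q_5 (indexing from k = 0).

611/251

Using pₖ = aₖpₖ₋₁ + pₖ₋₂, qₖ = aₖqₖ₋₁ + qₖ₋₂ (with p₋₁=1, p₋₂=0, q₋₁=0, q₋₂=1):
  k=0: a=2, p=2, q=1
  k=1: a=2, p=5, q=2
  k=2: a=3, p=17, q=7
  k=3: a=3, p=56, q=23
  k=4: a=3, p=185, q=76
  k=5: a=3, p=611, q=251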